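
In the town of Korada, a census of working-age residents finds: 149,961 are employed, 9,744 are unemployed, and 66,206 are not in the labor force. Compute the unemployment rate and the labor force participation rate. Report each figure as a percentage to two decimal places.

Unemployment rate ≈ 6.10%; labor force participation rate ≈ 70.69%.

Labor force = employed + unemployed = 149,961 + 9,744 = 159,705.
Working-age population = 159,705 + 66,206 = 225,911.
Unemployment rate = 9,744 / 159,705 = 6.10%.
Labor force participation rate = 159,705 / 225,911 = 70.69%.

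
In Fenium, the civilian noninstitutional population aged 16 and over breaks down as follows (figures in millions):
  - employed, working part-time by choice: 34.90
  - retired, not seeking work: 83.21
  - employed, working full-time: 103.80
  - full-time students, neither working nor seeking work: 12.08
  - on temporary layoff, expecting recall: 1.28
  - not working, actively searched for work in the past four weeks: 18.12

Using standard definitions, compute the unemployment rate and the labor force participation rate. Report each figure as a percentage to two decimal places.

Employed = 34.90 + 103.80 = 138.70 million.
Unemployed = 1.28 + 18.12 = 19.40 million (jobless and actively searching, or on temporary layoff).
Labor force = 138.70 + 19.40 = 158.10 million.
Not in labor force = 83.21 + 12.08 = 95.29 million (those not working and not actively searching are outside the labor force).
Civilian working-age population = 158.10 + 95.29 = 253.39 million.
Unemployment rate = 19.40 / 158.10 = 12.27%.
Labor force participation rate = 158.10 / 253.39 = 62.39%.

Unemployment rate ≈ 12.27%; labor force participation rate ≈ 62.39%.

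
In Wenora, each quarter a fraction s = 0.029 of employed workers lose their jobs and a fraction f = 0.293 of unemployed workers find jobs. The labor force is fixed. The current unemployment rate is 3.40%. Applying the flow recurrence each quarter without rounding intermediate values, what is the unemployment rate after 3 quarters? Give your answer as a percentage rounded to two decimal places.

Unemployment rate after three quarters ≈ 7.26%.

With a fixed labor force, u_{t+1} = u_t + s·(1−u_t) − f·u_t = u_t·(1−s−f) + s.
Here 1−s−f = 0.678 and s = 0.029.
u_1 = 0.034000 × 0.678 + 0.029 = 0.052052.
u_2 = 0.052052 × 0.678 + 0.029 = 0.064291.
u_3 = 0.064291 × 0.678 + 0.029 = 0.072589.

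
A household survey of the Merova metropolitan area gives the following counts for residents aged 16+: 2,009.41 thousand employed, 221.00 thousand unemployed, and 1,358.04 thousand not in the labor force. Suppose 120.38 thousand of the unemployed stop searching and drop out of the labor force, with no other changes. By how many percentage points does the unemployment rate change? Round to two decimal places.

Initially, labor force = 2,009.41 + 221.00 = 2,230.41 thousand, so u = 221.00/2,230.41 = 9.91%.
After the change, unemployed and labor force both fall by 120.38 → E = 2,009.41, U = 100.62, labor force = 2,110.03 thousand.
New unemployment rate = 100.62 / 2,110.03 = 4.77%.
Change = 4.77% − 9.91% = −5.14 percentage points.

The unemployment rate changes by −5.14 percentage points.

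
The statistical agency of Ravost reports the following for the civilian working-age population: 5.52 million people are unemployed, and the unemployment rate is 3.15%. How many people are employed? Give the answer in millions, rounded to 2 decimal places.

About 169.72 million are employed.

Labor force = U / u = 5.52 / 0.0315 ≈ 175.24 million.
Employed = labor force − unemployed = 175.24 − 5.52 = 169.72 million.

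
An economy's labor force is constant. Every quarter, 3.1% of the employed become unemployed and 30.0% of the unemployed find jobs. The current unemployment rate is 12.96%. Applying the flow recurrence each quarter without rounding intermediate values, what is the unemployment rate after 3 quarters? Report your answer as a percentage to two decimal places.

Unemployment rate after three quarters ≈ 10.44%.

With a fixed labor force, u_{t+1} = u_t + s·(1−u_t) − f·u_t = u_t·(1−s−f) + s.
Here 1−s−f = 0.669 and s = 0.031.
u_1 = 0.129600 × 0.669 + 0.031 = 0.117702.
u_2 = 0.117702 × 0.669 + 0.031 = 0.109743.
u_3 = 0.109743 × 0.669 + 0.031 = 0.104418.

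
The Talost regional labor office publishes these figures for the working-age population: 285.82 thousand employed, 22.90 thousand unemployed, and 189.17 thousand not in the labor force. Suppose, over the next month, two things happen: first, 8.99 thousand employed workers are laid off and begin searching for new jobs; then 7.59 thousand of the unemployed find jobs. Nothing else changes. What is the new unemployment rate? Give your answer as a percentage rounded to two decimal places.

Initially, labor force = 285.82 + 22.90 = 308.72 thousand, so u = 22.90/308.72 = 7.42%.
After the first change, employed falls and unemployed rises by 8.99; labor force unchanged → E = 276.83, U = 31.89, labor force = 308.72 thousand.
After the second change, unemployed falls and employed rises by 7.59; labor force unchanged → E = 284.42, U = 24.30, labor force = 308.72 thousand.
New unemployment rate = 24.30 / 308.72 = 7.87%.

New unemployment rate ≈ 7.87%.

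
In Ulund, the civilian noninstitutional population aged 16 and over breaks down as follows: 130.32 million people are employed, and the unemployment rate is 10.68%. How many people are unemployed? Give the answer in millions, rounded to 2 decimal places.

Let U be the number unemployed. The labor force is E + U, and U/(E+U) = 0.1068.
So U = 0.1068 × 130.32 / (1 − 0.1068) = 13.9182 / 0.8932 ≈ 15.58 million.

About 15.58 million are unemployed.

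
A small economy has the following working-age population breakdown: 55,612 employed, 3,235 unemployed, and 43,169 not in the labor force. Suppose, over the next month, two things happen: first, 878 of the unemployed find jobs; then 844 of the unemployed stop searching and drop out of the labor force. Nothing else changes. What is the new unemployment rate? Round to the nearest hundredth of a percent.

Initially, labor force = 55,612 + 3,235 = 58,847, so u = 3,235/58,847 = 5.50%.
After the first change, unemployed falls and employed rises by 878; labor force unchanged → E = 56,490, U = 2,357, labor force = 58,847.
After the second change, unemployed and labor force both fall by 844 → E = 56,490, U = 1,513, labor force = 58,003.
New unemployment rate = 1,513 / 58,003 = 2.61%.

New unemployment rate ≈ 2.61%.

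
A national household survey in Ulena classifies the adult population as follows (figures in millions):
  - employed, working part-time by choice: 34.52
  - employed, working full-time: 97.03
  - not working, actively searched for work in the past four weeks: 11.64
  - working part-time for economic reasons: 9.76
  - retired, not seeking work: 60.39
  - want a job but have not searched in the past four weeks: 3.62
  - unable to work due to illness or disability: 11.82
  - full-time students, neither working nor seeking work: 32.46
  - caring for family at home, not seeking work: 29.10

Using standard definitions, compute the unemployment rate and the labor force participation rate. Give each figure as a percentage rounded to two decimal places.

Employed = 34.52 + 97.03 + 9.76 = 141.31 million (anyone who worked, including part-time for economic reasons, counts as employed).
Unemployed = 11.64 million.
Labor force = 141.31 + 11.64 = 152.95 million.
Not in labor force = 60.39 + 3.62 + 11.82 + 32.46 + 29.10 = 137.39 million (those not working and not actively searching are outside the labor force — including those who want a job but have given up searching).
Civilian working-age population = 152.95 + 137.39 = 290.34 million.
Unemployment rate = 11.64 / 152.95 = 7.61%.
Labor force participation rate = 152.95 / 290.34 = 52.68%.

Unemployment rate ≈ 7.61%; labor force participation rate ≈ 52.68%.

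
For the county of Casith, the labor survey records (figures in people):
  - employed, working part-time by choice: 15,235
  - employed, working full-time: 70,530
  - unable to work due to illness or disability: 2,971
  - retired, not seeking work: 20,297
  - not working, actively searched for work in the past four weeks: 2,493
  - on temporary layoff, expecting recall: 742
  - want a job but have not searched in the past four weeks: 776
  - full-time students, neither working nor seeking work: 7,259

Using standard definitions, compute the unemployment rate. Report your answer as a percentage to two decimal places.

Unemployment rate ≈ 3.63%.

Employed = 15,235 + 70,530 = 85,765.
Unemployed = 2,493 + 742 = 3,235 (jobless and actively searching, or on temporary layoff).
Labor force = 85,765 + 3,235 = 89,000.
Unemployment rate = 3,235 / 89,000 = 3.63%.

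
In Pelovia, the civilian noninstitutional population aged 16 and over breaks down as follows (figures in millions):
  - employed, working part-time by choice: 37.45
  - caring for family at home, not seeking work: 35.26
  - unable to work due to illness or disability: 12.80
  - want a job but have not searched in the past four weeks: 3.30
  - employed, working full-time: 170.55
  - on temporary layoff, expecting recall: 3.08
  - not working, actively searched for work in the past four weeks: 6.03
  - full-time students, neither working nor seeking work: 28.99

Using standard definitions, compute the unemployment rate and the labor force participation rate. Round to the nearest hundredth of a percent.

Unemployment rate ≈ 4.20%; labor force participation rate ≈ 72.99%.

Employed = 37.45 + 170.55 = 208.00 million.
Unemployed = 3.08 + 6.03 = 9.11 million (jobless and actively searching, or on temporary layoff).
Labor force = 208.00 + 9.11 = 217.11 million.
Not in labor force = 35.26 + 12.80 + 3.30 + 28.99 = 80.35 million (those not working and not actively searching are outside the labor force — including those who want a job but have given up searching).
Civilian working-age population = 217.11 + 80.35 = 297.46 million.
Unemployment rate = 9.11 / 217.11 = 4.20%.
Labor force participation rate = 217.11 / 297.46 = 72.99%.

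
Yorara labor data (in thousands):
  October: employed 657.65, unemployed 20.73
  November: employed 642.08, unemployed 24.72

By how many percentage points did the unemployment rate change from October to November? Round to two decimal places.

The unemployment rate changed by +0.65 percentage points.

October: labor force = 657.65 + 20.73 = 678.38; u = 20.73/678.38 = 3.06%.
November: labor force = 642.08 + 24.72 = 666.80; u = 24.72/666.80 = 3.71%.
Change = 3.71% − 3.06% = +0.65 pp.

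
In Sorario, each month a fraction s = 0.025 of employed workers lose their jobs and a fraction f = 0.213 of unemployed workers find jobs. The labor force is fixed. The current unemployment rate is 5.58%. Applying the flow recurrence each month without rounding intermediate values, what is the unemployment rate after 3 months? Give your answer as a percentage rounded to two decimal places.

Unemployment rate after three months ≈ 8.33%.

With a fixed labor force, u_{t+1} = u_t + s·(1−u_t) − f·u_t = u_t·(1−s−f) + s.
Here 1−s−f = 0.762 and s = 0.025.
u_1 = 0.055800 × 0.762 + 0.025 = 0.067520.
u_2 = 0.067520 × 0.762 + 0.025 = 0.076450.
u_3 = 0.076450 × 0.762 + 0.025 = 0.083255.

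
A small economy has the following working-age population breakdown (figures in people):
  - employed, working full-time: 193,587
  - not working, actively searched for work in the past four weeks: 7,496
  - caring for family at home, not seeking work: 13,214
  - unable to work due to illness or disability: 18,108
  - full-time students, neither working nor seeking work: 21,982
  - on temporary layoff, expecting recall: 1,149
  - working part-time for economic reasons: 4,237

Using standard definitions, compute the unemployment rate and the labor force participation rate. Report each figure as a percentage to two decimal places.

Unemployment rate ≈ 4.19%; labor force participation rate ≈ 79.48%.

Employed = 193,587 + 4,237 = 197,824 (anyone who worked, including part-time for economic reasons, counts as employed).
Unemployed = 7,496 + 1,149 = 8,645 (jobless and actively searching, or on temporary layoff).
Labor force = 197,824 + 8,645 = 206,469.
Not in labor force = 13,214 + 18,108 + 21,982 = 53,304 (those not working and not actively searching are outside the labor force).
Civilian working-age population = 206,469 + 53,304 = 259,773.
Unemployment rate = 8,645 / 206,469 = 4.19%.
Labor force participation rate = 206,469 / 259,773 = 79.48%.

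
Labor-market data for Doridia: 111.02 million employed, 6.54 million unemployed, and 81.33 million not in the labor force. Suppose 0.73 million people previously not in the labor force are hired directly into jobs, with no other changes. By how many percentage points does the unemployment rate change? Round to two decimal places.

The unemployment rate changes by −0.03 percentage points.

Initially, labor force = 111.02 + 6.54 = 117.56 million, so u = 6.54/117.56 = 5.56%.
After the change, employed and labor force both rise by 0.73; unemployed unchanged → E = 111.75, U = 6.54, labor force = 118.29 million.
New unemployment rate = 6.54 / 118.29 = 5.53%.
Change = 5.53% − 5.56% = −0.03 percentage points.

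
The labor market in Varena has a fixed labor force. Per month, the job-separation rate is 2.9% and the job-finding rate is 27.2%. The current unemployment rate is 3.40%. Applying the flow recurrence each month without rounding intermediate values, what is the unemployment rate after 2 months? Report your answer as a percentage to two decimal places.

With a fixed labor force, u_{t+1} = u_t + s·(1−u_t) − f·u_t = u_t·(1−s−f) + s.
Here 1−s−f = 0.699 and s = 0.029.
u_1 = 0.034000 × 0.699 + 0.029 = 0.052766.
u_2 = 0.052766 × 0.699 + 0.029 = 0.065883.

Unemployment rate after two months ≈ 6.59%.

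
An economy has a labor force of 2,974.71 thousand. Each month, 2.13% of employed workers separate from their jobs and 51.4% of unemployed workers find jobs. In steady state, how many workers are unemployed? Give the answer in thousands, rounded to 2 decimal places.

Steady-state unemployment rate u* = s/(s+f) = 2.13/(2.13+51.4) = 0.039791.
Unemployed = u* × labor force = 0.039791 × 2,974.71 ≈ 118.37 thousand.

About 118.37 thousand are unemployed in steady state.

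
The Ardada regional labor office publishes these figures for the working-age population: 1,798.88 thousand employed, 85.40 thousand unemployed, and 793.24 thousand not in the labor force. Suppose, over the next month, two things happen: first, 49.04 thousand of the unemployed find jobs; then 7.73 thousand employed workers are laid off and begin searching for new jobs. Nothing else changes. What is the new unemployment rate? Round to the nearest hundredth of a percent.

New unemployment rate ≈ 2.34%.

Initially, labor force = 1,798.88 + 85.40 = 1,884.28 thousand, so u = 85.40/1,884.28 = 4.53%.
After the first change, unemployed falls and employed rises by 49.04; labor force unchanged → E = 1,847.92, U = 36.36, labor force = 1,884.28 thousand.
After the second change, employed falls and unemployed rises by 7.73; labor force unchanged → E = 1,840.19, U = 44.09, labor force = 1,884.28 thousand.
New unemployment rate = 44.09 / 1,884.28 = 2.34%.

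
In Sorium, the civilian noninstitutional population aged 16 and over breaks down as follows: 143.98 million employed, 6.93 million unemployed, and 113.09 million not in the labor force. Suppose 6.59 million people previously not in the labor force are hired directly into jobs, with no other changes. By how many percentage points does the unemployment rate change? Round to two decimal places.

The unemployment rate changes by −0.19 percentage points.

Initially, labor force = 143.98 + 6.93 = 150.91 million, so u = 6.93/150.91 = 4.59%.
After the change, employed and labor force both rise by 6.59; unemployed unchanged → E = 150.57, U = 6.93, labor force = 157.50 million.
New unemployment rate = 6.93 / 157.50 = 4.40%.
Change = 4.40% − 4.59% = −0.19 percentage points.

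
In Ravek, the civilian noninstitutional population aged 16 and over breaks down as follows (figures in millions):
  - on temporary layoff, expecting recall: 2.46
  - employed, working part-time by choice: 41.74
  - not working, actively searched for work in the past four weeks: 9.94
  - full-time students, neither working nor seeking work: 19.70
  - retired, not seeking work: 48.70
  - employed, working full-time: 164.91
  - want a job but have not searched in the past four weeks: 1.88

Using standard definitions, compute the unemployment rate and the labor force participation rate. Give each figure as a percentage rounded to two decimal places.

Unemployment rate ≈ 5.66%; labor force participation rate ≈ 75.71%.

Employed = 41.74 + 164.91 = 206.65 million.
Unemployed = 2.46 + 9.94 = 12.40 million (jobless and actively searching, or on temporary layoff).
Labor force = 206.65 + 12.40 = 219.05 million.
Not in labor force = 19.70 + 48.70 + 1.88 = 70.28 million (those not working and not actively searching are outside the labor force — including those who want a job but have given up searching).
Civilian working-age population = 219.05 + 70.28 = 289.33 million.
Unemployment rate = 12.40 / 219.05 = 5.66%.
Labor force participation rate = 219.05 / 289.33 = 75.71%.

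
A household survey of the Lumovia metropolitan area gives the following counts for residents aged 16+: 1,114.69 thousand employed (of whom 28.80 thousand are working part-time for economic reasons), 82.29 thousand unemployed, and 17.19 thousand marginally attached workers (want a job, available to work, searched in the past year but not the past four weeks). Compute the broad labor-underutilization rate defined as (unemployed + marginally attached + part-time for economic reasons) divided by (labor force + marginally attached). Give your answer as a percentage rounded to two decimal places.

Labor force = 1,114.69 + 82.29 = 1,196.98 thousand.
Numerator = 82.29 + 17.19 + 28.80 = 128.28 thousand.
Denominator = 1,196.98 + 17.19 = 1,214.17 thousand.
Broad rate = 128.28 / 1,214.17 = 10.57%.

Broad underutilization rate ≈ 10.57%.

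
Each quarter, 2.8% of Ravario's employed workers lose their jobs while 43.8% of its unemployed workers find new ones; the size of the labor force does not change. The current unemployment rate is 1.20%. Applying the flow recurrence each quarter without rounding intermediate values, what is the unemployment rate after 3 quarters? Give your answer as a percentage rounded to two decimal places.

Unemployment rate after three quarters ≈ 5.28%.

With a fixed labor force, u_{t+1} = u_t + s·(1−u_t) − f·u_t = u_t·(1−s−f) + s.
Here 1−s−f = 0.534 and s = 0.028.
u_1 = 0.012000 × 0.534 + 0.028 = 0.034408.
u_2 = 0.034408 × 0.534 + 0.028 = 0.046374.
u_3 = 0.046374 × 0.534 + 0.028 = 0.052764.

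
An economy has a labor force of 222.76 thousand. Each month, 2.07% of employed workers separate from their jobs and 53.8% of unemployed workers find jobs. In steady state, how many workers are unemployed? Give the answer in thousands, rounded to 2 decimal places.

Steady-state unemployment rate u* = s/(s+f) = 2.07/(2.07+53.8) = 0.037050.
Unemployed = u* × labor force = 0.037050 × 222.76 ≈ 8.25 thousand.

About 8.25 thousand are unemployed in steady state.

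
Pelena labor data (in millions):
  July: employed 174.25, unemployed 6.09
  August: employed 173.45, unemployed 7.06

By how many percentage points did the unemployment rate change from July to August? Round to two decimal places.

The unemployment rate changed by +0.53 percentage points.

July: labor force = 174.25 + 6.09 = 180.34; u = 6.09/180.34 = 3.38%.
August: labor force = 173.45 + 7.06 = 180.51; u = 7.06/180.51 = 3.91%.
Change = 3.91% − 3.38% = +0.53 pp.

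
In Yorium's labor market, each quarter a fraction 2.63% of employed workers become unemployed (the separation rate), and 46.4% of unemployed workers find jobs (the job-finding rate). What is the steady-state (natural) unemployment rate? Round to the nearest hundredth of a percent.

Steady-state unemployment rate ≈ 5.36%.

At steady state the flows balance: s·E = f·U, so U/(E+U) = s/(s+f).
u* = 2.63 / (2.63 + 46.4) = 2.63 / 49.03 = 5.36%.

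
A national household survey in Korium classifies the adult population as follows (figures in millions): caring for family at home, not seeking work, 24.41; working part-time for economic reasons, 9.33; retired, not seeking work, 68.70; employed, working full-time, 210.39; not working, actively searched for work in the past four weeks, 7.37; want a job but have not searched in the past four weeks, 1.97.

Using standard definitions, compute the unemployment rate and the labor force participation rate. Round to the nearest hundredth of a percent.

Unemployment rate ≈ 3.25%; labor force participation rate ≈ 70.49%.

Employed = 9.33 + 210.39 = 219.72 million (anyone who worked, including part-time for economic reasons, counts as employed).
Unemployed = 7.37 million.
Labor force = 219.72 + 7.37 = 227.09 million.
Not in labor force = 24.41 + 68.70 + 1.97 = 95.08 million (those not working and not actively searching are outside the labor force — including those who want a job but have given up searching).
Civilian working-age population = 227.09 + 95.08 = 322.17 million.
Unemployment rate = 7.37 / 227.09 = 3.25%.
Labor force participation rate = 227.09 / 322.17 = 70.49%.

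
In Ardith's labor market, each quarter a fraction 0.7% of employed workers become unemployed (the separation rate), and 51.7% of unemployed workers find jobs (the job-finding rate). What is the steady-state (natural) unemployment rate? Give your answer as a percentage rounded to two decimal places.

At steady state the flows balance: s·E = f·U, so U/(E+U) = s/(s+f).
u* = 0.7 / (0.7 + 51.7) = 0.7 / 52.40 = 1.34%.

Steady-state unemployment rate ≈ 1.34%.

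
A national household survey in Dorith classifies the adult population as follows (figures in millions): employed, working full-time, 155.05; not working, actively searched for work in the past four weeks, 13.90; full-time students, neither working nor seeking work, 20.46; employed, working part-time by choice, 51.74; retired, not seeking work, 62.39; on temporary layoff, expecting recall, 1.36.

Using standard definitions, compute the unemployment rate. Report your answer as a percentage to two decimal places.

Employed = 155.05 + 51.74 = 206.79 million.
Unemployed = 13.90 + 1.36 = 15.26 million (jobless and actively searching, or on temporary layoff).
Labor force = 206.79 + 15.26 = 222.05 million.
Unemployment rate = 15.26 / 222.05 = 6.87%.

Unemployment rate ≈ 6.87%.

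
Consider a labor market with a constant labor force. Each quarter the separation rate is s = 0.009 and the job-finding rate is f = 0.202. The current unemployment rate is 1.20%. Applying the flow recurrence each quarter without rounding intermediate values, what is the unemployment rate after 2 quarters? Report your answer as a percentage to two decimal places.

With a fixed labor force, u_{t+1} = u_t + s·(1−u_t) − f·u_t = u_t·(1−s−f) + s.
Here 1−s−f = 0.789 and s = 0.009.
u_1 = 0.012000 × 0.789 + 0.009 = 0.018468.
u_2 = 0.018468 × 0.789 + 0.009 = 0.023571.

Unemployment rate after two quarters ≈ 2.36%.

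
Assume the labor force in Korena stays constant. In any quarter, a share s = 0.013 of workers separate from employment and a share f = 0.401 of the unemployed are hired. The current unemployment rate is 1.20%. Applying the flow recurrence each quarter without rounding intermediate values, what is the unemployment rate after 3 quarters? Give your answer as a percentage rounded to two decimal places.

With a fixed labor force, u_{t+1} = u_t + s·(1−u_t) − f·u_t = u_t·(1−s−f) + s.
Here 1−s−f = 0.586 and s = 0.013.
u_1 = 0.012000 × 0.586 + 0.013 = 0.020032.
u_2 = 0.020032 × 0.586 + 0.013 = 0.024739.
u_3 = 0.024739 × 0.586 + 0.013 = 0.027497.

Unemployment rate after three quarters ≈ 2.75%.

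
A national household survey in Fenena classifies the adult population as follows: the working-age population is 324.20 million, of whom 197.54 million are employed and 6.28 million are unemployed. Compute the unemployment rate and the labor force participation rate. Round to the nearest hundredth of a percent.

Labor force = employed + unemployed = 197.54 + 6.28 = 203.82 million.
Unemployment rate = 6.28 / 203.82 = 3.08%.
Labor force participation rate = 203.82 / 324.20 = 62.87%.

Unemployment rate ≈ 3.08%; labor force participation rate ≈ 62.87%.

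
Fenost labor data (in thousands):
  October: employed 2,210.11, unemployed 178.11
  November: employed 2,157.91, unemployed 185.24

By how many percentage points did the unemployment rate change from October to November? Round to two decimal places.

October: labor force = 2,210.11 + 178.11 = 2,388.22; u = 178.11/2,388.22 = 7.46%.
November: labor force = 2,157.91 + 185.24 = 2,343.15; u = 185.24/2,343.15 = 7.91%.
Change = 7.91% − 7.46% = +0.45 pp.

The unemployment rate changed by +0.45 percentage points.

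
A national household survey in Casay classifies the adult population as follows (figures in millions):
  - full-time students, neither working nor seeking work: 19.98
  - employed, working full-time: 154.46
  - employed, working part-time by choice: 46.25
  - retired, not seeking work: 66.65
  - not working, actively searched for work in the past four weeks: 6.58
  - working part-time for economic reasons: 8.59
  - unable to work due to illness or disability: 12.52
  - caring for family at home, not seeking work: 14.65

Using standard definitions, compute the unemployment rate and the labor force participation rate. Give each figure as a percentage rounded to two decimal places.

Unemployment rate ≈ 3.05%; labor force participation rate ≈ 65.48%.

Employed = 154.46 + 46.25 + 8.59 = 209.30 million (anyone who worked, including part-time for economic reasons, counts as employed).
Unemployed = 6.58 million.
Labor force = 209.30 + 6.58 = 215.88 million.
Not in labor force = 19.98 + 66.65 + 12.52 + 14.65 = 113.80 million (those not working and not actively searching are outside the labor force).
Civilian working-age population = 215.88 + 113.80 = 329.68 million.
Unemployment rate = 6.58 / 215.88 = 3.05%.
Labor force participation rate = 215.88 / 329.68 = 65.48%.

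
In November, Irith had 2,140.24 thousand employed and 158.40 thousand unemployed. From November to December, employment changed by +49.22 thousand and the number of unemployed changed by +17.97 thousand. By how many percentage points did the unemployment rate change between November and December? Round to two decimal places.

The unemployment rate changed by +0.56 percentage points.

November: labor force = 2,140.24 + 158.40 = 2,298.64; u = 158.40/2,298.64 = 6.89%.
December: labor force = 2,189.46 + 176.37 = 2,365.83; u = 176.37/2,365.83 = 7.45%.
Change = 7.45% − 6.89% = +0.56 pp.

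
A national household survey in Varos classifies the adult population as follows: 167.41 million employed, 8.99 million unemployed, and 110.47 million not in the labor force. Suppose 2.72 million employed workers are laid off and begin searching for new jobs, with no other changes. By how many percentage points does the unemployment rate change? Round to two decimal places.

Initially, labor force = 167.41 + 8.99 = 176.40 million, so u = 8.99/176.40 = 5.10%.
After the change, employed falls and unemployed rises by 2.72; labor force unchanged → E = 164.69, U = 11.71, labor force = 176.40 million.
New unemployment rate = 11.71 / 176.40 = 6.64%.
Change = 6.64% − 5.10% = +1.54 percentage points.

The unemployment rate changes by +1.54 percentage points.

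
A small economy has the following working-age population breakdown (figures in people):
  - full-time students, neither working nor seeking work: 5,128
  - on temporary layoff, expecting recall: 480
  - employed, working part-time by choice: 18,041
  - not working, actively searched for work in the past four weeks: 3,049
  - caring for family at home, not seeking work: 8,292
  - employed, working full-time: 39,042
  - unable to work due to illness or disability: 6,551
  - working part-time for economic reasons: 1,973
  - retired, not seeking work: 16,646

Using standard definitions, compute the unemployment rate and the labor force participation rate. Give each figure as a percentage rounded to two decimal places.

Unemployment rate ≈ 5.64%; labor force participation rate ≈ 63.09%.

Employed = 18,041 + 39,042 + 1,973 = 59,056 (anyone who worked, including part-time for economic reasons, counts as employed).
Unemployed = 480 + 3,049 = 3,529 (jobless and actively searching, or on temporary layoff).
Labor force = 59,056 + 3,529 = 62,585.
Not in labor force = 5,128 + 8,292 + 6,551 + 16,646 = 36,617 (those not working and not actively searching are outside the labor force).
Civilian working-age population = 62,585 + 36,617 = 99,202.
Unemployment rate = 3,529 / 62,585 = 5.64%.
Labor force participation rate = 62,585 / 99,202 = 63.09%.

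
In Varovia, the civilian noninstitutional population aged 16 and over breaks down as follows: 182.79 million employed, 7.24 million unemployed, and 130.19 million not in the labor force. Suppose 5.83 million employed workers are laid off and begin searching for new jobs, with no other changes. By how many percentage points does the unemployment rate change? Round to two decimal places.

The unemployment rate changes by +3.07 percentage points.

Initially, labor force = 182.79 + 7.24 = 190.03 million, so u = 7.24/190.03 = 3.81%.
After the change, employed falls and unemployed rises by 5.83; labor force unchanged → E = 176.96, U = 13.07, labor force = 190.03 million.
New unemployment rate = 13.07 / 190.03 = 6.88%.
Change = 6.88% − 3.81% = +3.07 percentage points.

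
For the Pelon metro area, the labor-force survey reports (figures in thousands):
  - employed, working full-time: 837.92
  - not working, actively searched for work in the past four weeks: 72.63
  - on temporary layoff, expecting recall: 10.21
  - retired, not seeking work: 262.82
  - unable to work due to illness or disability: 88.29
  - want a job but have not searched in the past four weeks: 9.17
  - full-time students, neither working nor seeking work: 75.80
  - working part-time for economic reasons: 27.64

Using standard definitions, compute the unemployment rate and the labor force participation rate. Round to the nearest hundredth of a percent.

Unemployment rate ≈ 8.73%; labor force participation rate ≈ 68.50%.

Employed = 837.92 + 27.64 = 865.56 thousand (anyone who worked, including part-time for economic reasons, counts as employed).
Unemployed = 72.63 + 10.21 = 82.84 thousand (jobless and actively searching, or on temporary layoff).
Labor force = 865.56 + 82.84 = 948.40 thousand.
Not in labor force = 262.82 + 88.29 + 9.17 + 75.80 = 436.08 thousand (those not working and not actively searching are outside the labor force — including those who want a job but have given up searching).
Civilian working-age population = 948.40 + 436.08 = 1,384.48 thousand.
Unemployment rate = 82.84 / 948.40 = 8.73%.
Labor force participation rate = 948.40 / 1,384.48 = 68.50%.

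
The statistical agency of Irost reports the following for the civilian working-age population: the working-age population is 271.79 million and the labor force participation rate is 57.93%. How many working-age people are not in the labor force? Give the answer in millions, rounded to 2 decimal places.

About 114.34 million are not in the labor force.

Share not in the labor force = 1 − 0.5793 = 0.4207.
Not in labor force = 0.4207 × 271.79 ≈ 114.34 million.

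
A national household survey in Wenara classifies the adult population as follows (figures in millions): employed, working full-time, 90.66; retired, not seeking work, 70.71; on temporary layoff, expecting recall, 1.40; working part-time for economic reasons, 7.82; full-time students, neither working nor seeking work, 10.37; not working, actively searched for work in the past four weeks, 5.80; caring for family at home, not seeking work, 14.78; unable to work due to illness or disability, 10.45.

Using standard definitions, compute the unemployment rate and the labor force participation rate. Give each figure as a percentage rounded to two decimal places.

Employed = 90.66 + 7.82 = 98.48 million (anyone who worked, including part-time for economic reasons, counts as employed).
Unemployed = 1.40 + 5.80 = 7.20 million (jobless and actively searching, or on temporary layoff).
Labor force = 98.48 + 7.20 = 105.68 million.
Not in labor force = 70.71 + 10.37 + 14.78 + 10.45 = 106.31 million (those not working and not actively searching are outside the labor force).
Civilian working-age population = 105.68 + 106.31 = 211.99 million.
Unemployment rate = 7.20 / 105.68 = 6.81%.
Labor force participation rate = 105.68 / 211.99 = 49.85%.

Unemployment rate ≈ 6.81%; labor force participation rate ≈ 49.85%.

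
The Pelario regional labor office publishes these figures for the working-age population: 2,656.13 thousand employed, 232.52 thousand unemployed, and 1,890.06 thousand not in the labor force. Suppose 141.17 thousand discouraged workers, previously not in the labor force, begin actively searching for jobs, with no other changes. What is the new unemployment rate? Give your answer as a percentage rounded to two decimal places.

Initially, labor force = 2,656.13 + 232.52 = 2,888.65 thousand, so u = 232.52/2,888.65 = 8.05%.
After the change, unemployed and labor force both rise by 141.17 → E = 2,656.13, U = 373.69, labor force = 3,029.82 thousand.
New unemployment rate = 373.69 / 3,029.82 = 12.33%.

New unemployment rate ≈ 12.33%.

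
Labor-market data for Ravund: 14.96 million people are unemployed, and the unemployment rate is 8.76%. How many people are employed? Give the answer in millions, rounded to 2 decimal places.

Labor force = U / u = 14.96 / 0.0876 ≈ 170.78 million.
Employed = labor force − unemployed = 170.78 − 14.96 = 155.82 million.

About 155.82 million are employed.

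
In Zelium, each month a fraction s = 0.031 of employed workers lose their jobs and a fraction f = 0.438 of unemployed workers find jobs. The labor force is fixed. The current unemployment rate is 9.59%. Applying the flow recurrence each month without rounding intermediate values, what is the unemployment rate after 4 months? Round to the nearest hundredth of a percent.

With a fixed labor force, u_{t+1} = u_t + s·(1−u_t) − f·u_t = u_t·(1−s−f) + s.
Here 1−s−f = 0.531 and s = 0.031.
u_1 = 0.095900 × 0.531 + 0.031 = 0.081923.
u_2 = 0.081923 × 0.531 + 0.031 = 0.074501.
u_3 = 0.074501 × 0.531 + 0.031 = 0.070560.
u_4 = 0.070560 × 0.531 + 0.031 = 0.068467.

Unemployment rate after four months ≈ 6.85%.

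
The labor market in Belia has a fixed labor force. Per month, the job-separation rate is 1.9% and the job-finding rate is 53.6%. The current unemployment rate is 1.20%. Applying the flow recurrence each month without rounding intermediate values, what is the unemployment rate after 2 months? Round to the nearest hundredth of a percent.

Unemployment rate after two months ≈ 2.98%.

With a fixed labor force, u_{t+1} = u_t + s·(1−u_t) − f·u_t = u_t·(1−s−f) + s.
Here 1−s−f = 0.445 and s = 0.019.
u_1 = 0.012000 × 0.445 + 0.019 = 0.024340.
u_2 = 0.024340 × 0.445 + 0.019 = 0.029831.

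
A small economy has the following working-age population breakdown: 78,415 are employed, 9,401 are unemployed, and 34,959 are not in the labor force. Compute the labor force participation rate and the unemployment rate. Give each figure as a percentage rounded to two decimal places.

Labor force = employed + unemployed = 78,415 + 9,401 = 87,816.
Working-age population = 87,816 + 34,959 = 122,775.
Unemployment rate = 9,401 / 87,816 = 10.71%.
Labor force participation rate = 87,816 / 122,775 = 71.53%.

Labor force participation rate ≈ 71.53%; unemployment rate ≈ 10.71%.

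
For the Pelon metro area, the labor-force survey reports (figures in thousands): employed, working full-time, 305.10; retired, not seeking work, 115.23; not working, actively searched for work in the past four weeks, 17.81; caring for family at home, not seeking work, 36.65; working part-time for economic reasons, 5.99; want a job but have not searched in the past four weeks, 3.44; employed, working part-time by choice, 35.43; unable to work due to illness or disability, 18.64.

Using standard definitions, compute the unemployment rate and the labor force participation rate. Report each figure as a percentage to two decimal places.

Unemployment rate ≈ 4.89%; labor force participation rate ≈ 67.68%.

Employed = 305.10 + 5.99 + 35.43 = 346.52 thousand (anyone who worked, including part-time for economic reasons, counts as employed).
Unemployed = 17.81 thousand.
Labor force = 346.52 + 17.81 = 364.33 thousand.
Not in labor force = 115.23 + 36.65 + 3.44 + 18.64 = 173.96 thousand (those not working and not actively searching are outside the labor force — including those who want a job but have given up searching).
Civilian working-age population = 364.33 + 173.96 = 538.29 thousand.
Unemployment rate = 17.81 / 364.33 = 4.89%.
Labor force participation rate = 364.33 / 538.29 = 67.68%.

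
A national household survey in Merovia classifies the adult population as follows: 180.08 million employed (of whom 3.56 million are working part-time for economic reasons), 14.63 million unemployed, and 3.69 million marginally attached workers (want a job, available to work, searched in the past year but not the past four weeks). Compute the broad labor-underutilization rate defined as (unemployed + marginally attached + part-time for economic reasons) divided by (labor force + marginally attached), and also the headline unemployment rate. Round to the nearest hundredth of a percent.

Labor force = 180.08 + 14.63 = 194.71 million.
Numerator = 14.63 + 3.69 + 3.56 = 21.88 million.
Denominator = 194.71 + 3.69 = 198.40 million.
Broad rate = 21.88 / 198.40 = 11.03%.
Headline unemployment rate = 14.63 / 194.71 = 7.51%.

Broad underutilization rate ≈ 11.03%; headline unemployment rate ≈ 7.51%.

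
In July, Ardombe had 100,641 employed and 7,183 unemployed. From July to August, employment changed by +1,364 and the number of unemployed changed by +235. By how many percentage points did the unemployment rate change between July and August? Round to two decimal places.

July: labor force = 100,641 + 7,183 = 107,824; u = 7,183/107,824 = 6.66%.
August: labor force = 102,005 + 7,418 = 109,423; u = 7,418/109,423 = 6.78%.
Change = 6.78% − 6.66% = +0.12 pp.

The unemployment rate changed by +0.12 percentage points.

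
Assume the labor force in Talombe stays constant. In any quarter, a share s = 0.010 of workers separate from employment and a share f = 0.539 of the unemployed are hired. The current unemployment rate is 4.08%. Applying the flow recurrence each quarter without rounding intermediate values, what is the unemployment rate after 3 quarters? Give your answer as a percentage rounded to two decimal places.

With a fixed labor force, u_{t+1} = u_t + s·(1−u_t) − f·u_t = u_t·(1−s−f) + s.
Here 1−s−f = 0.451 and s = 0.010.
u_1 = 0.040800 × 0.451 + 0.010 = 0.028401.
u_2 = 0.028401 × 0.451 + 0.010 = 0.022809.
u_3 = 0.022809 × 0.451 + 0.010 = 0.020287.

Unemployment rate after three quarters ≈ 2.03%.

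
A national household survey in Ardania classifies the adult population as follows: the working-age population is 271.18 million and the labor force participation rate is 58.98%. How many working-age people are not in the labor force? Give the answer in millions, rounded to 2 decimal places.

Share not in the labor force = 1 − 0.5898 = 0.4102.
Not in labor force = 0.4102 × 271.18 ≈ 111.24 million.

About 111.24 million are not in the labor force.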